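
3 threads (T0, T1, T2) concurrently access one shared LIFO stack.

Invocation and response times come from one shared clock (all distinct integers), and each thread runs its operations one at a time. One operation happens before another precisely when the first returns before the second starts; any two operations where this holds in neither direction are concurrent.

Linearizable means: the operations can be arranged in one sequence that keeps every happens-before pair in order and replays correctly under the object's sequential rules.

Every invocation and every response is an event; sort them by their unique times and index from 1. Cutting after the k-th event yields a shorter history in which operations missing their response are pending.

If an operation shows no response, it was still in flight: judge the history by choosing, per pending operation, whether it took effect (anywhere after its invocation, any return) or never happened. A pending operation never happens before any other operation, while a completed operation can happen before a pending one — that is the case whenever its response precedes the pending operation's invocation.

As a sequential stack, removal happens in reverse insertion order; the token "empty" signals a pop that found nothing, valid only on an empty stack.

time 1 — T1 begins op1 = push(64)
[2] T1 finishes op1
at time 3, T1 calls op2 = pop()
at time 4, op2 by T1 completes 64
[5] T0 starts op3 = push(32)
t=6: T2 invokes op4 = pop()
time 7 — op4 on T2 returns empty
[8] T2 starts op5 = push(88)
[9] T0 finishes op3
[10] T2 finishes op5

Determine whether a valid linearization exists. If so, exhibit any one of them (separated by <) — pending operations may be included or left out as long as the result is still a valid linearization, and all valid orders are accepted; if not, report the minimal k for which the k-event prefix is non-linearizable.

1. op1 push(64), leaving stack <64>
2. op2 pop() → 64, leaving stack <>
3. op4 pop() → empty, leaving stack <>
4. op3 push(32), leaving stack <32>
5. op5 push(88), leaving stack <32,88>

linearizable — witness: op1 < op2 < op4 < op3 < op5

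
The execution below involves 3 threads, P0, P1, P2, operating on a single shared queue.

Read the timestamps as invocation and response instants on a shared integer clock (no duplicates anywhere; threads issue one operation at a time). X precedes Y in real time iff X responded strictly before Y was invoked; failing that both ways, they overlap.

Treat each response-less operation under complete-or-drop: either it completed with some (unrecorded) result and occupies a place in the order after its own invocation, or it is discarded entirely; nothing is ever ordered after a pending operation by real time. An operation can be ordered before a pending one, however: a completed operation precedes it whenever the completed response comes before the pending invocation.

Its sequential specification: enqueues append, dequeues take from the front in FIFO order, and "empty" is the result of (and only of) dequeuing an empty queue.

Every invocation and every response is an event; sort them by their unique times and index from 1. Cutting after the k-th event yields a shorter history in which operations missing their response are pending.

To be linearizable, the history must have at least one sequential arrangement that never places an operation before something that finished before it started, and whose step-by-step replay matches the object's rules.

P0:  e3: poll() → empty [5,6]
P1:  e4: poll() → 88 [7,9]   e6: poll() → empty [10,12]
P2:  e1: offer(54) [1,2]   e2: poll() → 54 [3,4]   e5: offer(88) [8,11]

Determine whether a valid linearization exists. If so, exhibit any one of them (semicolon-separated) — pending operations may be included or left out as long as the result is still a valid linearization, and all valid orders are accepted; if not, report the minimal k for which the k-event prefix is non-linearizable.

after step 1 (e1 offer(54)): queue <54>
after step 2 (e2 poll() → 54): queue <>
after step 3 (e3 poll() → empty): queue <>
after step 4 (e5 offer(88)): queue <88>
after step 5 (e4 poll() → 88): queue <>
after step 6 (e6 poll() → empty): queue <>

linearizable — witness: e1; e2; e3; e5; e4; e6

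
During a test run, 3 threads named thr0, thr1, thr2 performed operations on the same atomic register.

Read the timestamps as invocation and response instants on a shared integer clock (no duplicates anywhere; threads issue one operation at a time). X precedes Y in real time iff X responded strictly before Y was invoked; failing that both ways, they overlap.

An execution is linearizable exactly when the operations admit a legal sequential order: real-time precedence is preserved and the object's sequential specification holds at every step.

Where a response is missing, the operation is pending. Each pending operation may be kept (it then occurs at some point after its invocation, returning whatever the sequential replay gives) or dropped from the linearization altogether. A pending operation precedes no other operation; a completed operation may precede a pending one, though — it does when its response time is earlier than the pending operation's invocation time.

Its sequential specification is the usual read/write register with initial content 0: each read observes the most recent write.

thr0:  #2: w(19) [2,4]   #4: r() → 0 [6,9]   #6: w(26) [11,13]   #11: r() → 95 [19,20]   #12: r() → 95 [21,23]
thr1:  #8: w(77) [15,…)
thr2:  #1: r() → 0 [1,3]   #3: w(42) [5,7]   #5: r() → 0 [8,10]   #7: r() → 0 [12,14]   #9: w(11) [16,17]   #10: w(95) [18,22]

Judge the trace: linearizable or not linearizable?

prefix check: 1..8 passes, 1..9 fails once #4's time-9 response joins
4 completed operations, 4 real-time-consistent orders — every atomic register replay fails
every completion of the 1 pending operation (#5) was checked; none linearizes
for example #1, #2, #3, #4 (pending dropped) fails at step 4: #4 r() → 0 is not legal there
for example #1, #2, #4, #3 (pending dropped) fails at step 3: #4 r() → 0 is not legal there

not linearizable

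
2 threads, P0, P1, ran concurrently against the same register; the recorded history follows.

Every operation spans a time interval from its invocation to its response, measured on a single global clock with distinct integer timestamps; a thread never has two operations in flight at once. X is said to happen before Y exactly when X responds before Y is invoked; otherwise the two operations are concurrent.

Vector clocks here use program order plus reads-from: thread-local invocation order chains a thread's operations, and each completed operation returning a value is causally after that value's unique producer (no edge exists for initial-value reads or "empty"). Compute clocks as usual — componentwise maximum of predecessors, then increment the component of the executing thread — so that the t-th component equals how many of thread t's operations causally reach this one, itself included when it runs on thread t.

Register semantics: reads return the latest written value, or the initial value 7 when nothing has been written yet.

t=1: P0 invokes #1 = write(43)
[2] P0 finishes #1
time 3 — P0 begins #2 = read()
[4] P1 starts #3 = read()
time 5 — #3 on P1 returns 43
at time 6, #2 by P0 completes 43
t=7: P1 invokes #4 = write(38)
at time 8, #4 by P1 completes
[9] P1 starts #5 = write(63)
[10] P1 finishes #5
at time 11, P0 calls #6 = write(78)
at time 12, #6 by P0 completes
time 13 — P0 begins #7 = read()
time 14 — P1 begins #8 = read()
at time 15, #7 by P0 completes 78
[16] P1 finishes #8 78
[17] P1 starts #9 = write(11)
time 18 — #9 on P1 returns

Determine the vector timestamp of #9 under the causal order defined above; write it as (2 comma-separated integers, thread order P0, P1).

(3, 5)

VC(#1, invoked at 1): no causal predecessors; +1 on P0 → (1, 0)
#3, invoked 4, takes VC(#1)=(1, 0) under max, adds 1 for P1 → (1, 1)
#2, invoked 3, takes VC(#1)=(1, 0) under max, adds 1 for P0 → (2, 0)
#4, invoked 7, takes VC(#3)=(1, 1) under max, adds 1 for P1 → (1, 2)
#6, invoked 11, takes VC(#2)=(2, 0) under max, adds 1 for P0 → (3, 0)
#5, invoked 9, takes VC(#4)=(1, 2) under max, adds 1 for P1 → (1, 3)
#7, invoked 13, takes VC(#6)=(3, 0) under max, adds 1 for P0 → (4, 0)
#8, invoked 14, takes VC(#5)=(1, 3), VC(#6)=(3, 0) under max, adds 1 for P1 → (3, 4)
#9, invoked 17, takes VC(#8)=(3, 4) under max, adds 1 for P1 → (3, 5)
target: VC(#9) = (3, 5)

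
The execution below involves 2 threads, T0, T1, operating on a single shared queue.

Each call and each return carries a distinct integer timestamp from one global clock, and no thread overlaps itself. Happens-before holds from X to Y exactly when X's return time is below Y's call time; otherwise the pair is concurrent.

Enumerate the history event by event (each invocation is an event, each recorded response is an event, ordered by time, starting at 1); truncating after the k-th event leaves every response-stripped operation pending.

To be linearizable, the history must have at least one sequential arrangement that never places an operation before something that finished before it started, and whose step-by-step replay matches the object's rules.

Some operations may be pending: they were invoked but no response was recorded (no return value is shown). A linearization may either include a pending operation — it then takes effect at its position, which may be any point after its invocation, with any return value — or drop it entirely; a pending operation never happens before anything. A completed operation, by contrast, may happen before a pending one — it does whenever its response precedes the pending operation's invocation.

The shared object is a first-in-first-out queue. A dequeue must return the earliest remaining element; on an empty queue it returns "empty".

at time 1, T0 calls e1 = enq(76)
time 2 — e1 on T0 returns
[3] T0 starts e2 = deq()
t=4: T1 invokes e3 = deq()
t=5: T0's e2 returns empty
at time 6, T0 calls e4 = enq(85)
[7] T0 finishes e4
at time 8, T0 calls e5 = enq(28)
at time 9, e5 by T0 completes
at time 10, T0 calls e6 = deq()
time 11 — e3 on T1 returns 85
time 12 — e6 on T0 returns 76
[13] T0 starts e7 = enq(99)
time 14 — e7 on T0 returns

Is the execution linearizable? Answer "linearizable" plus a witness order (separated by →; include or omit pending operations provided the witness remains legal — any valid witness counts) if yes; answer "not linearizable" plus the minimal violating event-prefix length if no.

not linearizable — minimal violating prefix: 11 events

through event 10 a valid linearization exists; event 11 (e3 responding at time 11) ends that
real-time-consistent orders of the 5 completed operations: 4 — all fail the queue replay
completion choices over the 1 pending operation (e6) were checked; none helps
take e1, e2, e3, e4, e5 (pending dropped): step 2 already fails, because e2 deq() → empty cannot occur there
take e1, e2, e4, e3, e5 (pending dropped): step 2 already fails, because e2 deq() → empty cannot occur there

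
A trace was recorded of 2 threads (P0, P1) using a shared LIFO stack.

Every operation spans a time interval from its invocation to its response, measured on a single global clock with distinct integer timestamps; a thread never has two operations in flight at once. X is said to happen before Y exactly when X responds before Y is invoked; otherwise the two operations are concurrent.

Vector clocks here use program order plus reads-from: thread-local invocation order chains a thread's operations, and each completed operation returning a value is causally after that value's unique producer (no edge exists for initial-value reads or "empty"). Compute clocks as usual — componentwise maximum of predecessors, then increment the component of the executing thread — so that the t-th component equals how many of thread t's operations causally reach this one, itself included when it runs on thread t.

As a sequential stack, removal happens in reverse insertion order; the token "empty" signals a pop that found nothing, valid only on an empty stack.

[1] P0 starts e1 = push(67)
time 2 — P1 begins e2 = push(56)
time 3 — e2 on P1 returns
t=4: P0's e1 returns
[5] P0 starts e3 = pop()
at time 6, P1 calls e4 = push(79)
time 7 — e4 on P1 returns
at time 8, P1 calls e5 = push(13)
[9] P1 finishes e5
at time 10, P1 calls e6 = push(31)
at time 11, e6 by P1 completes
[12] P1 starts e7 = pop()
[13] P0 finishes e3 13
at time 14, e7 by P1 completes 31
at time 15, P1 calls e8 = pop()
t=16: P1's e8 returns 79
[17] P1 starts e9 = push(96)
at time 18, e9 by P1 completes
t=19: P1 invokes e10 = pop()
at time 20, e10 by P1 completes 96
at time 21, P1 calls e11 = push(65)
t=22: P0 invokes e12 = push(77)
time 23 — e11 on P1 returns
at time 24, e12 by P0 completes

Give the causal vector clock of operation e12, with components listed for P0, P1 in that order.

invoked at 2, e2 has no predecessors; its own P1 bump gives (0, 1)
invoked at 1, e1 has no predecessors; its own P0 bump gives (1, 0)
VC(e4, invoked at 6): max of VC(e2)=(0, 1), then +1 on thread P1 → (0, 2)
VC(e5, invoked at 8): max of VC(e4)=(0, 2), then +1 on thread P1 → (0, 3)
VC(e6, invoked at 10): max of VC(e5)=(0, 3), then +1 on thread P1 → (0, 4)
VC(e7, invoked at 12): max of VC(e6)=(0, 4), then +1 on thread P1 → (0, 5)
VC(e3, invoked at 5): max of VC(e1)=(1, 0), VC(e5)=(0, 3), then +1 on thread P0 → (2, 3)
VC(e8, invoked at 15): max of VC(e4)=(0, 2), VC(e7)=(0, 5), then +1 on thread P1 → (0, 6)
VC(e12, invoked at 22): max of VC(e3)=(2, 3), then +1 on thread P0 → (3, 3)
VC(e9, invoked at 17): max of VC(e8)=(0, 6), then +1 on thread P1 → (0, 7)
VC(e10, invoked at 19): max of VC(e9)=(0, 7), then +1 on thread P1 → (0, 8)
VC(e11, invoked at 21): max of VC(e10)=(0, 8), then +1 on thread P1 → (0, 9)
target: VC(e12) = (3, 3)

(3, 3)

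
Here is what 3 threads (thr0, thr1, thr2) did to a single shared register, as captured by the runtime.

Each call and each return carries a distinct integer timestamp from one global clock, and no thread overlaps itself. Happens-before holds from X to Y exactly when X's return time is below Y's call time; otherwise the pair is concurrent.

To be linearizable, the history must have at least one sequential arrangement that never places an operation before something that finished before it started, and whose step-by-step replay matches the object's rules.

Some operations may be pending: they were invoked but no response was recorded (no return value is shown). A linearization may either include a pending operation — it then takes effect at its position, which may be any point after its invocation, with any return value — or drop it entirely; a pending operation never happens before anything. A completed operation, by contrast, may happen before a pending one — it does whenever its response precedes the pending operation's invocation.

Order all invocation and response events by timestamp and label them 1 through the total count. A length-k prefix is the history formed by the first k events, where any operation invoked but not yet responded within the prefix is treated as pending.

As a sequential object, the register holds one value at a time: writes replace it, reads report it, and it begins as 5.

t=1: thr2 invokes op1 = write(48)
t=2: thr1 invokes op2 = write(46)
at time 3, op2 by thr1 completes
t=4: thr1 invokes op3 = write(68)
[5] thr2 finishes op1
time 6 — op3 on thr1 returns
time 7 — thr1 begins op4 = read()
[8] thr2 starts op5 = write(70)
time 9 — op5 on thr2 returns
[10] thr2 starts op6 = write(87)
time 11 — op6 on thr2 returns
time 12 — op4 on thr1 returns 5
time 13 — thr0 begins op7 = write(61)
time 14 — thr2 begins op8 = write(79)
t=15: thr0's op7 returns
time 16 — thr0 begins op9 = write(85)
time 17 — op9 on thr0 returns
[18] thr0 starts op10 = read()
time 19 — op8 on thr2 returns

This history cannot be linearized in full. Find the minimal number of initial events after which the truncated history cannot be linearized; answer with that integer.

one valid order for events 1..11 is op1, op2, op3, op4, op5, op6:
step 1: op1 write(48) — value 48
step 2: op2 write(46) — value 46
step 3: op3 write(68) — value 68
step 4: op4 read() (pending, included) — value 68
step 5: op5 write(70) — value 70
step 6: op6 write(87) — value 87
once event 12 joins (op4's response, time 12), exhaustive search finds no witness
e.g. op1, op2, op3, op4, op5, op6: illegal at step 4, since op4 read() → 5 cannot apply there
e.g. op1, op2, op3, op5, op4, op6: illegal at step 5, since op4 read() → 5 cannot apply there

12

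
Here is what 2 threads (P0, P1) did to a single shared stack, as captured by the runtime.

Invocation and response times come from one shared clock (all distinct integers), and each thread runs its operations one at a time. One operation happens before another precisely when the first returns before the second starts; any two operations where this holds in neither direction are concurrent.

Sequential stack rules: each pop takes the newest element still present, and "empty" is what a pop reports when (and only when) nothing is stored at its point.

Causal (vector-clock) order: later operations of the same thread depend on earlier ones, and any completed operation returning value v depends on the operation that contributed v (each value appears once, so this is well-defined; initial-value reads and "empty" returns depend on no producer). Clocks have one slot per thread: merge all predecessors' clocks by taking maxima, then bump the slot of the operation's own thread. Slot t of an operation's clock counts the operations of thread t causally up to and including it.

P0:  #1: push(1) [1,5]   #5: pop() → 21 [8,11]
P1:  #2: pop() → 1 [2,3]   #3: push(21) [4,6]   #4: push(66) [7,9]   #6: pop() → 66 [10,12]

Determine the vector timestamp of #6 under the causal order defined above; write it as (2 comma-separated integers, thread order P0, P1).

VC(#1, invoked at 1): no causal predecessors; +1 on P0 → (1, 0)
from VC(#1)=(1, 0), #2 (invoked 2) maxes components and bumps P1 → (1, 1)
from VC(#2)=(1, 1), #3 (invoked 4) maxes components and bumps P1 → (1, 2)
from VC(#3)=(1, 2), #4 (invoked 7) maxes components and bumps P1 → (1, 3)
from VC(#1)=(1, 0), VC(#3)=(1, 2), #5 (invoked 8) maxes components and bumps P0 → (2, 2)
from VC(#4)=(1, 3), #6 (invoked 10) maxes components and bumps P1 → (1, 4)
target: VC(#6) = (1, 4)

(1, 4)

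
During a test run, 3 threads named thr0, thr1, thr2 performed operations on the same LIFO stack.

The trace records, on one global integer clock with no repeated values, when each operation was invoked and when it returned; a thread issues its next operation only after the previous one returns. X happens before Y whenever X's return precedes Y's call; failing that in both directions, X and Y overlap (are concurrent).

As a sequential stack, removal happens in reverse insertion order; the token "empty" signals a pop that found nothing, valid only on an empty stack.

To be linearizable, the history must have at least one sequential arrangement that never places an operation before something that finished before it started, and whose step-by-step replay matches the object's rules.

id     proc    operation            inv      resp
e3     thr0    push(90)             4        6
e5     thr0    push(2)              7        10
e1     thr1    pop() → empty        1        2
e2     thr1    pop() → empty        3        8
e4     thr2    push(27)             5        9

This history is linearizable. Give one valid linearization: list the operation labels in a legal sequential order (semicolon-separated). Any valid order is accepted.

e1; e2; e3; e4; e5

step 1: e1 pop() → empty — stack <>
step 2: e2 pop() → empty — stack <>
step 3: e3 push(90) — stack <90>
step 4: e4 push(27) — stack <90,27>
step 5: e5 push(2) — stack <90,27,2>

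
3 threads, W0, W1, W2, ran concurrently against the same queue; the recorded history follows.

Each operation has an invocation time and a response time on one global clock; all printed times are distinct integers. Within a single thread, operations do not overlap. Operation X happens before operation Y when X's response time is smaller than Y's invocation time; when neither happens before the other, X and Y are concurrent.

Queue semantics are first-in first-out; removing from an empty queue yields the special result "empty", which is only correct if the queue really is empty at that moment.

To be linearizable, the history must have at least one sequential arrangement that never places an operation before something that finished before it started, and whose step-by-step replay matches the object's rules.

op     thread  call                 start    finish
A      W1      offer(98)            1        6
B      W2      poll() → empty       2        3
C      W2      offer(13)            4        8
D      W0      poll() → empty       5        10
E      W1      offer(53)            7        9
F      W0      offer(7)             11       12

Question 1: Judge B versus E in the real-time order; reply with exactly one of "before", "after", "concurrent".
Answer: before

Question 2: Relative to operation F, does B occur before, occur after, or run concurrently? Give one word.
Answer: before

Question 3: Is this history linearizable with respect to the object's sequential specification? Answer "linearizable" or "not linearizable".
linearizable

witness order: B, D, A, C, E, F
1. B poll() → empty, leaving queue <>
2. D poll() → empty, leaving queue <>
3. A offer(98), leaving queue <98>
4. C offer(13), leaving queue <98,13>
5. E offer(53), leaving queue <98,13,53>
6. F offer(7), leaving queue <98,13,53,7>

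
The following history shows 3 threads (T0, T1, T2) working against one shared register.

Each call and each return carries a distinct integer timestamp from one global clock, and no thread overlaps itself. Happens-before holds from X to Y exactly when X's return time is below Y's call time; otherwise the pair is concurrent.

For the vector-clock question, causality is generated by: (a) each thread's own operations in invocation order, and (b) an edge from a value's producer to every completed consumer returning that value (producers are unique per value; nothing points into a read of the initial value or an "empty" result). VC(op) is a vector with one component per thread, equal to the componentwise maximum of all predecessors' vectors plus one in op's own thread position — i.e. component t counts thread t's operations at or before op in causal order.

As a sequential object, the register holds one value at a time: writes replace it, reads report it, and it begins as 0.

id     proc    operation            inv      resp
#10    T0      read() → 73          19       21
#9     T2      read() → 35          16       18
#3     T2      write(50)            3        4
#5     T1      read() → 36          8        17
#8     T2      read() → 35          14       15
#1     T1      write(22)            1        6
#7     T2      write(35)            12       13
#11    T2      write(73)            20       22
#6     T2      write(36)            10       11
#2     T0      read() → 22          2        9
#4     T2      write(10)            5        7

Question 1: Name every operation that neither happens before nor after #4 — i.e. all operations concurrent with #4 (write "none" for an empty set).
Answer: #1, #2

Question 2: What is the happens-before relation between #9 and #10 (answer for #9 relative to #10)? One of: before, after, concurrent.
Answer: before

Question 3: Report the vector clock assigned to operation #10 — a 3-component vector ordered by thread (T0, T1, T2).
Answer: (2, 1, 7)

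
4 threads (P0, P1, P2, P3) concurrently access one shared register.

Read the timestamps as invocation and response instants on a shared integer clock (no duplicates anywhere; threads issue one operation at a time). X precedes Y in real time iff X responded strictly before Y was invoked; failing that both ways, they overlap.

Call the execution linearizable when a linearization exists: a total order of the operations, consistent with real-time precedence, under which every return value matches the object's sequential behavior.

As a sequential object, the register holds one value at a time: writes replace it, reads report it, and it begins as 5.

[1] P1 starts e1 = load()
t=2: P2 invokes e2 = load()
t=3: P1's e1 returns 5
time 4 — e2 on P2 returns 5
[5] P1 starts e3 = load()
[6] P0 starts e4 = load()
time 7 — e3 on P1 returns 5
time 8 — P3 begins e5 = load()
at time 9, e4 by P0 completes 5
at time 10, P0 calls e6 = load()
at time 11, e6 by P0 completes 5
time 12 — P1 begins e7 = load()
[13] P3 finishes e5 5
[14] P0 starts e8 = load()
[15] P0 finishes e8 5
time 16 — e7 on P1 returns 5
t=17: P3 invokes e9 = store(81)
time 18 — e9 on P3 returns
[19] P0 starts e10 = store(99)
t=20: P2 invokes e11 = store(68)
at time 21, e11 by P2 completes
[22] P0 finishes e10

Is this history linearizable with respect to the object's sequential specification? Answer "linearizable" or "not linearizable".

linearizable

witness order: e1, e2, e3, e4, e5, e6, e7, e8, e9, e10, e11
after step 1 (e1 load() → 5): value 5
after step 2 (e2 load() → 5): value 5
after step 3 (e3 load() → 5): value 5
after step 4 (e4 load() → 5): value 5
after step 5 (e5 load() → 5): value 5
after step 6 (e6 load() → 5): value 5
after step 7 (e7 load() → 5): value 5
after step 8 (e8 load() → 5): value 5
after step 9 (e9 store(81)): value 81
after step 10 (e10 store(99)): value 99
after step 11 (e11 store(68)): value 68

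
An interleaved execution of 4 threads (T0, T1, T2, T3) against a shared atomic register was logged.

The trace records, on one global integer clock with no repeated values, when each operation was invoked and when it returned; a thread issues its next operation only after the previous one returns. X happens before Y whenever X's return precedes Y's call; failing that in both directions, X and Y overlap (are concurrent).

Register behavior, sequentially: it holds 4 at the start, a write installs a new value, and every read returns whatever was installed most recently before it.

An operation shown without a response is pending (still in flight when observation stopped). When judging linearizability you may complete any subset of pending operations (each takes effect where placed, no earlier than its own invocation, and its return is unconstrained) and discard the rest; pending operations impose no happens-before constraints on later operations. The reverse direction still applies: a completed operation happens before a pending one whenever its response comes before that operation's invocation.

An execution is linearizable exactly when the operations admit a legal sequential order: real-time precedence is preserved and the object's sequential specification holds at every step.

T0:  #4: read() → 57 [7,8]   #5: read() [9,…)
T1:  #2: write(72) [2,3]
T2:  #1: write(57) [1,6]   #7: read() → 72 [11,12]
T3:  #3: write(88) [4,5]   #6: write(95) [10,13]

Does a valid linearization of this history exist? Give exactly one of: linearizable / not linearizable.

cut after 11 events: linearizable; cut after 12 events (#7 responds, time 12): not linearizable
3 orders of the 5 completed atomic register ops respect real time; none is legal
every completion of the 2 pending operations (#5, #6) was checked; none linearizes
one such order, #1, #2, #3, #4, #7 (pending dropped), breaks at step 4 where #4 read() → 57 is illegal
one such order, #2, #1, #3, #4, #7 (pending dropped), breaks at step 4 where #4 read() → 57 is illegal

not linearizable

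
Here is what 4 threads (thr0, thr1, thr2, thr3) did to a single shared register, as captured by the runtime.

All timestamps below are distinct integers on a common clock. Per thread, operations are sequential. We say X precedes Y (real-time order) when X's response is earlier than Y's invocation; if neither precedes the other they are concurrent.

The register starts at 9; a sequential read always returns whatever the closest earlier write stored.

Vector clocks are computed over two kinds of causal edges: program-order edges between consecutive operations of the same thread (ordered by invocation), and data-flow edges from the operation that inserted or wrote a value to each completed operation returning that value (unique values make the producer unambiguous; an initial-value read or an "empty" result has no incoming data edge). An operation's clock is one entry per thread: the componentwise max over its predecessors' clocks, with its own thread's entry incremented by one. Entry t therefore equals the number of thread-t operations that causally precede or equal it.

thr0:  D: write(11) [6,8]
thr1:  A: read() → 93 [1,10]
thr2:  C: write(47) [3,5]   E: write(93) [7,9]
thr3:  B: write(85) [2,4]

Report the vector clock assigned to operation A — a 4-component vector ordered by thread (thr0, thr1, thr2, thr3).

(0, 1, 2, 0)

VC(B, invoked at 2): no causal predecessors; +1 on thr3 → (0, 0, 0, 1)
VC(C, invoked at 3): no causal predecessors; +1 on thr2 → (0, 0, 1, 0)
VC(D, invoked at 6): no causal predecessors; +1 on thr0 → (1, 0, 0, 0)
invoked at 7, E merges VC(C)=(0, 0, 1, 0) and bumps thr2's slot → (0, 0, 2, 0)
invoked at 1, A merges VC(E)=(0, 0, 2, 0) and bumps thr1's slot → (0, 1, 2, 0)
target: VC(A) = (0, 1, 2, 0)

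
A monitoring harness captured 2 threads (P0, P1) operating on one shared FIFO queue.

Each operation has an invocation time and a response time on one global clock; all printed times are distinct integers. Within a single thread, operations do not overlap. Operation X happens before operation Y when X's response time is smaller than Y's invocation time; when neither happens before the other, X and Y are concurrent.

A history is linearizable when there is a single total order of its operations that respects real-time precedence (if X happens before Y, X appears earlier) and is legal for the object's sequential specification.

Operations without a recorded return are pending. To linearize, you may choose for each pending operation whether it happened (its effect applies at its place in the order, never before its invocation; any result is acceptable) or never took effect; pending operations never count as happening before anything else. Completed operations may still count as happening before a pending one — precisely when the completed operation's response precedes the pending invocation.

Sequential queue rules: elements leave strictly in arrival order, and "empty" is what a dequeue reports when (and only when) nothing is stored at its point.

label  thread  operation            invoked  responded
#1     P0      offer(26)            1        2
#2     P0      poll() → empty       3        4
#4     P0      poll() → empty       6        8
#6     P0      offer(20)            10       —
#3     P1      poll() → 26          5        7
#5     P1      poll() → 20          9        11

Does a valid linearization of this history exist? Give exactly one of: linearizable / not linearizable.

not linearizable

already the first 4 events (up to #2's response at time 4) admit no linearization; the first 3 still do
exactly one order of the 2 completed ops respects real time; the FIFO queue replay fails
sample order #1, #2 stalls at step 2 — #2 poll() → empty has no legal effect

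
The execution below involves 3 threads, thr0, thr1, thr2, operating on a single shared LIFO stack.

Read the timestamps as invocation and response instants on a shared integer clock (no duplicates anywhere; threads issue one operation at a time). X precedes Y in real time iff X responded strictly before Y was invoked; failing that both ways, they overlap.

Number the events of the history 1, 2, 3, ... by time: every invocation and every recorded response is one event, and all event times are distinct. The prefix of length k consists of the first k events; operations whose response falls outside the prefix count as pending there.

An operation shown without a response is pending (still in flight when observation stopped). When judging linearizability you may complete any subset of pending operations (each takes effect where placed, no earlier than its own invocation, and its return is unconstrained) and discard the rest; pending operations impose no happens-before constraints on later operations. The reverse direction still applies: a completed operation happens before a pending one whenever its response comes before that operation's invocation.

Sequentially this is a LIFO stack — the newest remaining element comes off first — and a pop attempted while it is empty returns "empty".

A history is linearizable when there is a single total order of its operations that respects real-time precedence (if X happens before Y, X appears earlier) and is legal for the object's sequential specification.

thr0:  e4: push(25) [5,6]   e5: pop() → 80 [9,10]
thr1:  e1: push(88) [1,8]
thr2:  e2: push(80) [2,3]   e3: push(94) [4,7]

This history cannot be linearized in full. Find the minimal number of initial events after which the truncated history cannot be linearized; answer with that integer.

10

one valid order for events 1..9 is e1, e2, e3, e4:
after step 1 (e1 push(88)): stack <88>
after step 2 (e2 push(80)): stack <88,80>
after step 3 (e3 push(94)): stack <88,80,94>
after step 4 (e4 push(25)): stack <88,80,94,25>
at event 10 (e5's time-10 response) nothing linearizes any more
one such order, e1, e2, e3, e4, e5, breaks at step 5 where e5 pop() → 80 is illegal
one such order, e1, e2, e4, e3, e5, breaks at step 5 where e5 pop() → 80 is illegal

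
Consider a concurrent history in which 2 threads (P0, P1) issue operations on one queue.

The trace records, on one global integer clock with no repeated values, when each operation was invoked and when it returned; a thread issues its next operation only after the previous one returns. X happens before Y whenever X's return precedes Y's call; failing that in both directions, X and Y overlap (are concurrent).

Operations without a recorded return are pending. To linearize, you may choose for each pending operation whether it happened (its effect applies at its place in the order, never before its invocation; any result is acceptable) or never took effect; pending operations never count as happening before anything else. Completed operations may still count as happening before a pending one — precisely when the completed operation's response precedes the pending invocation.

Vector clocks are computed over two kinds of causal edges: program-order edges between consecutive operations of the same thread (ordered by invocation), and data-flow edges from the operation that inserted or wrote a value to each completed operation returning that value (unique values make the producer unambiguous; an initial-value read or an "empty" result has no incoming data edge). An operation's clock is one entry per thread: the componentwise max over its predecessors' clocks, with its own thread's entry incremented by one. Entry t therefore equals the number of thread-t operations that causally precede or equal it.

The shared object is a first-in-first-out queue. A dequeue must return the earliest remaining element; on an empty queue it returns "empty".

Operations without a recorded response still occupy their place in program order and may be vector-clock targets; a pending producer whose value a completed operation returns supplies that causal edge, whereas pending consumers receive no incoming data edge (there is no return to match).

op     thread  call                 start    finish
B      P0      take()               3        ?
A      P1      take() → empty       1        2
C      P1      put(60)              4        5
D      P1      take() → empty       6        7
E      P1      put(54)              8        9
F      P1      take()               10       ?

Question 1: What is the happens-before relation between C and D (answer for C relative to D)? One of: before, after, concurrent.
before

C spans [4,5], D spans [6,7]
resp(C)=5 < inv(D)=6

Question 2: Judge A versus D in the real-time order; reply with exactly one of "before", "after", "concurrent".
before

A spans [1,2], D spans [6,7]
resp(A)=2 < inv(D)=6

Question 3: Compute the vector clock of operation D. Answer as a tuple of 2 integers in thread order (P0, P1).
(0, 3)

no predecessors for A (invoked 1): P1 increments from zero → (0, 1)
no predecessors for B (invoked 3): P0 increments from zero → (1, 0)
VC(C, invoked at 4): max of VC(A)=(0, 1), then +1 on thread P1 → (0, 2)
VC(D, invoked at 6): max of VC(C)=(0, 2), then +1 on thread P1 → (0, 3)
VC(E, invoked at 8): max of VC(D)=(0, 3), then +1 on thread P1 → (0, 4)
VC(F, invoked at 10): max of VC(E)=(0, 4), then +1 on thread P1 → (0, 5)
target: VC(D) = (0, 3)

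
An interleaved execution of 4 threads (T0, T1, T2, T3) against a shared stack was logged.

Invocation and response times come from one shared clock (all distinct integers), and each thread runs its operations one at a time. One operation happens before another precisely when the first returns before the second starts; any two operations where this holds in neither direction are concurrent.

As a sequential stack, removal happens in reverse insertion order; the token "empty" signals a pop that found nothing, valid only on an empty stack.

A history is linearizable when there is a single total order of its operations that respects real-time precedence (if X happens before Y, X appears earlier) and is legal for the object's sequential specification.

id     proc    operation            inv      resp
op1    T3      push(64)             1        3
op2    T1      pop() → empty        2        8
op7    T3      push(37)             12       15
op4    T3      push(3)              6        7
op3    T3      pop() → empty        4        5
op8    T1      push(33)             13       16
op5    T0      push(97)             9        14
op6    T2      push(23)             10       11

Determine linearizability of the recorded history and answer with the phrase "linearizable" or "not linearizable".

not linearizable

events 1..7 are fine; event 8 — the response of op2 at time 8 — makes the prefix non-linearizable
the 4 completed operations admit 4 real-time orders; each fails the stack replay
for example op1, op2, op3, op4 fails at step 2: op2 pop() → empty is not legal there
for example op1, op3, op2, op4 fails at step 2: op3 pop() → empty is not legal there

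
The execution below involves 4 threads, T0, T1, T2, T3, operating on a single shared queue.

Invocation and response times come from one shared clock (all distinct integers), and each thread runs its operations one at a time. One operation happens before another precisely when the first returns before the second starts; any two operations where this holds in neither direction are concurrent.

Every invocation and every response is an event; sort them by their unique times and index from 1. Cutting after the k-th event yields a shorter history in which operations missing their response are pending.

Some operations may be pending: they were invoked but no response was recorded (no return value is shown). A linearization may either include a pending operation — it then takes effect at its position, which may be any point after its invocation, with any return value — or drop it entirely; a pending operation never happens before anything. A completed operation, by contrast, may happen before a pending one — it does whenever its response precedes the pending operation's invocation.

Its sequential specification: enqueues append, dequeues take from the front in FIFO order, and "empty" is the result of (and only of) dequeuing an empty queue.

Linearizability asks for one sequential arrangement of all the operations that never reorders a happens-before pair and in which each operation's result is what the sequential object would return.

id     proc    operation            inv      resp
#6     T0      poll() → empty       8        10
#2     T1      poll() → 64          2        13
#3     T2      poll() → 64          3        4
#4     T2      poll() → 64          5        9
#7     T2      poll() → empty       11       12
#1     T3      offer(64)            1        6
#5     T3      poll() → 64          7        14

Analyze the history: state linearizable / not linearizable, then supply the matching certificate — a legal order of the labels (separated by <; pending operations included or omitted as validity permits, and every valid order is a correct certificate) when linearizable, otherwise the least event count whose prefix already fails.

through event 8 a valid linearization exists; event 9 (#4 responding at time 9) ends that
no legal order exists: 3 real-time-consistent candidates over 3 completed queue operations, all rejected
no escape via the 3 pending operations (#2, #5, #6): every completion choice fails
one such order, #1, #3, #4 (pending dropped), breaks at step 3 where #4 poll() → 64 is illegal
one such order, #3, #1, #4 (pending dropped), breaks at step 1 where #3 poll() → 64 is illegal

not linearizable — minimal violating prefix: 9 events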